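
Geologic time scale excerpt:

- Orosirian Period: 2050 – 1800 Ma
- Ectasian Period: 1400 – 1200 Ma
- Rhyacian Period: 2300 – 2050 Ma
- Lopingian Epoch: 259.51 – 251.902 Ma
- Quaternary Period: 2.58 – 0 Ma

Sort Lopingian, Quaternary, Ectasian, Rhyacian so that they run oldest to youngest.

The oldest of these is Rhyacian (starts 2300 Ma) and the youngest is Quaternary (ends 0 Ma).
In between, by decreasing start age: Ectasian (1400), Lopingian (259.51).

Rhyacian, Ectasian, Lopingian, Quaternary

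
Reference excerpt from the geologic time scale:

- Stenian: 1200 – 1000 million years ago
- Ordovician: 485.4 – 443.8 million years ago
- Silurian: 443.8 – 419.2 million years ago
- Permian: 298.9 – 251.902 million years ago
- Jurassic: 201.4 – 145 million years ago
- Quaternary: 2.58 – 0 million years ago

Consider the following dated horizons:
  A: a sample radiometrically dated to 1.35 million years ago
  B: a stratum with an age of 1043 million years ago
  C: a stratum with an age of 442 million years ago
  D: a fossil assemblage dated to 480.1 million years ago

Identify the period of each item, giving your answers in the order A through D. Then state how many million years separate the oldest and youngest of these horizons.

A: 1.35 Ma lies in 2.58–0 Ma, so Quaternary.
B: 1043 Ma lies in 1200–1000 Ma, so Stenian.
C: 442 Ma lies in 443.8–419.2 Ma, so Silurian.
D: 480.1 Ma lies in 485.4–443.8 Ma, so Ordovician.
Oldest = 1043 Ma, youngest = 1.35 Ma → span 1041.65 Myr.

A — Quaternary; B — Stenian; C — Silurian; D — Ordovician; span 1041.65 million years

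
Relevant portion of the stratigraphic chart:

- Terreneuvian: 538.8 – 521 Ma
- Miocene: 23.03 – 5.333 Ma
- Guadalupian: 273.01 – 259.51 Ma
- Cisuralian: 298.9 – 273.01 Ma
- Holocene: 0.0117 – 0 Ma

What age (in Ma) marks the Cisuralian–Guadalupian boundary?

273.01 Ma

The Cisuralian ends and the Guadalupian begins at 273.01 Ma.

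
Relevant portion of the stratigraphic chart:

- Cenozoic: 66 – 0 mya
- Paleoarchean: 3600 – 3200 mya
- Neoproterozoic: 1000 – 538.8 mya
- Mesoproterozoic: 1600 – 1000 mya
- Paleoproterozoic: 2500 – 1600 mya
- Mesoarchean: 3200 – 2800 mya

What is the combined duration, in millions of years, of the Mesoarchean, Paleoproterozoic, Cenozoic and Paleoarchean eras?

Each duration: Mesoarchean = 400; Paleoproterozoic = 900; Cenozoic = 66; Paleoarchean = 400.
Sum: 400 + 900 + 66 + 400 = 1766 Myr.

1766 million years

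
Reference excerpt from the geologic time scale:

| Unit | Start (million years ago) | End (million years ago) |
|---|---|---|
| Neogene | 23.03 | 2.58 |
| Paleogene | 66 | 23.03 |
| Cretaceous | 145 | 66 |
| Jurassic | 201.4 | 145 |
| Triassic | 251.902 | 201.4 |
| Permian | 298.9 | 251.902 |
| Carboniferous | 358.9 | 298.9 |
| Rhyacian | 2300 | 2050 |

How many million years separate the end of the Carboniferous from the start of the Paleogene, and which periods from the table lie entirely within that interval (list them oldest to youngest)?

232.9 million years; Permian, Triassic, Jurassic, Cretaceous

The Carboniferous closes at 298.9 Ma and the Paleogene opens at 66 Ma, so the interval is 298.9 − 66 = 232.9 Myr.
A period fits inside if it starts at or after 298.9 Ma and ends at or before 66 Ma; oldest first that gives Permian, Triassic, Jurassic, Cretaceous.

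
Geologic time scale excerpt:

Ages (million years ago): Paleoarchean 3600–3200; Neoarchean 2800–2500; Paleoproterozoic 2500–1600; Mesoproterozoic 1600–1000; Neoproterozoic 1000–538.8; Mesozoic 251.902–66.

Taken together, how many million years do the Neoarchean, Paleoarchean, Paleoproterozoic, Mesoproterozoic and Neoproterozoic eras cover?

Duration is start − end for each: (2800 − 2500) + (3600 − 3200) + (2500 − 1600) + (1600 − 1000) + (1000 − 538.8).
That is 300 + 400 + 900 + 600 + 461.2, which totals 2661.2 million years.

2661.2 million years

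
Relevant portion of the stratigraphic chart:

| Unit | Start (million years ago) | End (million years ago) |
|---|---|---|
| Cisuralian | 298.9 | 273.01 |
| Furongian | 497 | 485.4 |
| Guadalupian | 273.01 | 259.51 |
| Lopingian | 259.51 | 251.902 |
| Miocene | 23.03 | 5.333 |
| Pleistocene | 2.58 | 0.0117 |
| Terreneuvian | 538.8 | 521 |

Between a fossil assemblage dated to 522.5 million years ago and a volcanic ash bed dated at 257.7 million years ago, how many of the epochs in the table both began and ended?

The older date is 522.5 Ma and the younger is 257.7 Ma.
Epochs with start < 522.5 and end > 257.7 Ma: Furongian (497–485.4), Cisuralian (298.9–273.01), Guadalupian (273.01–259.51).
That is 3 complete epochs.

3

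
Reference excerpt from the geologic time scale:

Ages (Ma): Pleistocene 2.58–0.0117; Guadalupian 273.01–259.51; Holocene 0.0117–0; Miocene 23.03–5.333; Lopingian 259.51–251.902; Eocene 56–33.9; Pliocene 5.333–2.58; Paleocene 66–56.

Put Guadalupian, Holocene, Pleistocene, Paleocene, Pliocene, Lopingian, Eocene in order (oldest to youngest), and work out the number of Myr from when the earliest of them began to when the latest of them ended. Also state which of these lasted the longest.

From the excerpt: Guadalupian 273.01–259.51; Holocene 0.0117–0; Pleistocene 2.58–0.0117; Paleocene 66–56; Pliocene 5.333–2.58; Lopingian 259.51–251.902; Eocene 56–33.9 (Ma).
Larger Ma is earlier, so the oldest is Guadalupian and the youngest is Holocene; oldest to youngest: Guadalupian, Lopingian, Paleocene, Eocene, Pliocene, Pleistocene, Holocene.
Oldest start 273.01 minus youngest end 0 gives 273.01 Myr overall.
Individual lengths (start − end): Paleocene 10; Eocene 22.1; Lopingian 7.608; Pleistocene 2.5683; Holocene 0.0117; Pliocene 2.753; Guadalupian 13.5. The largest is Eocene at 22.1 Myr.

Guadalupian, Lopingian, Paleocene, Eocene, Pliocene, Pleistocene, Holocene; total span 273.01 Myr; longest is Eocene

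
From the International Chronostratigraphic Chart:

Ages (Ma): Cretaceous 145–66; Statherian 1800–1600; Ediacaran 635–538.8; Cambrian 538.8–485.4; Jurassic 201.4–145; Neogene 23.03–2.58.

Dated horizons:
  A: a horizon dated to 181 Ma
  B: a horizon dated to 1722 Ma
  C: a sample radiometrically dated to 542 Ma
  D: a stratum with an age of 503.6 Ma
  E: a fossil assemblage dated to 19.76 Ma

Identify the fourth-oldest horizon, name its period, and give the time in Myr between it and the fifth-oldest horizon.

Sorted oldest-first by Ma: B (1722), C (542), D (503.6), A (181), E (19.76).
The fourth oldest is A at 181 Ma, which lies in 201.4–145 Ma: the Jurassic.
The fifth oldest is E at 19.76 Ma; separation = |181 − 19.76| = 161.24 Myr.

A, in the Jurassic; 161.24 million years to E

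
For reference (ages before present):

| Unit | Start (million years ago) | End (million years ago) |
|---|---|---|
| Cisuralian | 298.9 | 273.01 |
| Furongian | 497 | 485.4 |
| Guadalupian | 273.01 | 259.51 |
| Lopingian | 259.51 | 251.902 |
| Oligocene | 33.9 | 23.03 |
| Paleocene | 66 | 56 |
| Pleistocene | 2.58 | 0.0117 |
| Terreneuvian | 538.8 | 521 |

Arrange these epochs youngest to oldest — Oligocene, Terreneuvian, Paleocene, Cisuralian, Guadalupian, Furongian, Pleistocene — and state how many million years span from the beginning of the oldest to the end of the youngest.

Pleistocene, Oligocene, Paleocene, Guadalupian, Cisuralian, Furongian, Terreneuvian; total span 538.7883 Myr

Start ages (Ma): Terreneuvian 538.8, Furongian 497, Cisuralian 298.9, Guadalupian 273.01, Paleocene 66, Oligocene 33.9, Pleistocene 2.58.
Ordered youngest to oldest: Pleistocene, Oligocene, Paleocene, Guadalupian, Cisuralian, Furongian, Terreneuvian.
Span = 538.8 − 0.0117 = 538.7883 Myr.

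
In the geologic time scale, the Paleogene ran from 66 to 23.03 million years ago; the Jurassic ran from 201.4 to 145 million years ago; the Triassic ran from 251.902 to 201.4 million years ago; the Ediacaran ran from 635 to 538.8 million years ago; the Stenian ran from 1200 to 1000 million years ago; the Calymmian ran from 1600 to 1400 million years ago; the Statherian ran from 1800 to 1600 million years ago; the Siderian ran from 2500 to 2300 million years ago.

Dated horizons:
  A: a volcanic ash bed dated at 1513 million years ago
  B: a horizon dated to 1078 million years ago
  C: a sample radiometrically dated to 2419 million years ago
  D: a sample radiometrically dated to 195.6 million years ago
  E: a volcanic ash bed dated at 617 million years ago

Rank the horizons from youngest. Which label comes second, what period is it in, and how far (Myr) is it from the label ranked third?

E, in the Ediacaran; 461 million years to B

Smaller Ma means younger, so youngest first: D 195.6 < E 617 < B 1078 < A 1513 < C 2419.
Counting 2 along gives E (617 Ma); the excerpt puts that inside the Ediacaran, 635–538.8 Ma.
Next in line is B (1078 Ma), and 1078 − 617 = 461 Myr.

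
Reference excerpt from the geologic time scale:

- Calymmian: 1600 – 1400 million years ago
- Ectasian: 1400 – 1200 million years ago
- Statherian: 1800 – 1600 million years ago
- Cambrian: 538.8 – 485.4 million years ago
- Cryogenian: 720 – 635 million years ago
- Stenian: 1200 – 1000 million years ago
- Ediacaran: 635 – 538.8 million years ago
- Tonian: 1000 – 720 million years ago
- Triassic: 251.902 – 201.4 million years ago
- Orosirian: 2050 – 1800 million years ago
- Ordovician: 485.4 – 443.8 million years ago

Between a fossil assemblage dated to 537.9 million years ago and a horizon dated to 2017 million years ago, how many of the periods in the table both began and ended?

The older date is 2017 Ma and the younger is 537.9 Ma.
Periods with start < 2017 and end > 537.9 Ma: Statherian (1800–1600), Calymmian (1600–1400), Ectasian (1400–1200), Stenian (1200–1000), Tonian (1000–720), Cryogenian (720–635), Ediacaran (635–538.8).
That is 7 complete periods.

7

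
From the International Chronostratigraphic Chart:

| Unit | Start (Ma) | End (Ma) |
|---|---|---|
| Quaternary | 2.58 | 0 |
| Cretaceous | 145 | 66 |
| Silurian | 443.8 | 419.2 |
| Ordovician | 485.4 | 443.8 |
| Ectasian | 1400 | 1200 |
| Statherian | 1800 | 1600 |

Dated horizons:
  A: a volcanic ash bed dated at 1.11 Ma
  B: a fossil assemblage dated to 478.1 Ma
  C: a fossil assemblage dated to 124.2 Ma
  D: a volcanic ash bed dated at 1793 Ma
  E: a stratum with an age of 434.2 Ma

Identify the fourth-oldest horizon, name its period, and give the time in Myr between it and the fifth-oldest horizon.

Larger Ma means older, so oldest first: D 1793 > B 478.1 > E 434.2 > C 124.2 > A 1.11.
Counting 4 along gives C (124.2 Ma); the excerpt puts that inside the Cretaceous, 145–66 Ma.
Next in line is A (1.11 Ma), and 124.2 − 1.11 = 123.09 Myr.

C, in the Cretaceous; 123.09 million years to A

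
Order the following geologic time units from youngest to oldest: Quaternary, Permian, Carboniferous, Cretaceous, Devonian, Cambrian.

Era membership (oldest first within each) — Paleozoic: Cambrian, Devonian, Carboniferous, Permian; Mesozoic: Cretaceous; Cenozoic: Quaternary. Paleozoic precedes Mesozoic, which precedes Cenozoic. Concatenating the groups in that era order and then reversing gives youngest to oldest.

Quaternary, Cretaceous, Permian, Carboniferous, Devonian, Cambrian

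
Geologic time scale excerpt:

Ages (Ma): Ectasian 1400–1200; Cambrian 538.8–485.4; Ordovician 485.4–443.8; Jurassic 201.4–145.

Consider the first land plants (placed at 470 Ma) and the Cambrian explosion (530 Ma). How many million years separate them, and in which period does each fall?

Elapsed time: 530 − 470 = 60 Myr.
470 Ma lies within 485.4–443.8 Ma: Ordovician.
530 Ma lies within 538.8–485.4 Ma: Cambrian.

60 million years apart; the first in the Ordovician, the second in the Cambrian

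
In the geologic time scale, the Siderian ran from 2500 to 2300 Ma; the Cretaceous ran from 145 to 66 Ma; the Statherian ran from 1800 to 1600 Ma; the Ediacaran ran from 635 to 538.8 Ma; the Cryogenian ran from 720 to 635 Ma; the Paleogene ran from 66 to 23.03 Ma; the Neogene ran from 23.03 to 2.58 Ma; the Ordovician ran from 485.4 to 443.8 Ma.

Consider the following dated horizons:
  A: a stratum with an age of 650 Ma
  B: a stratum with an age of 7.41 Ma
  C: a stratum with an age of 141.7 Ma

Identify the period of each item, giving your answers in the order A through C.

A — Cryogenian; B — Neogene; C — Cretaceous

Match each age against the start–end ranges in the excerpt: A = 650 Ma → Cryogenian (720–635); B = 7.41 Ma → Neogene (23.03–2.58); C = 141.7 Ma → Cretaceous (145–66).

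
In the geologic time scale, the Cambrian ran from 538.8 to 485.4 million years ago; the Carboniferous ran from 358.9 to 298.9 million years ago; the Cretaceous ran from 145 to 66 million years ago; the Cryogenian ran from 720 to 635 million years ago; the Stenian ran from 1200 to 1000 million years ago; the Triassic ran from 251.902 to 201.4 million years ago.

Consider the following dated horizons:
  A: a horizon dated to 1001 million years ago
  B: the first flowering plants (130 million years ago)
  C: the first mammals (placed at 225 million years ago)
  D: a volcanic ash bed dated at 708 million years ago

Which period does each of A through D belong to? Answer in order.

A — Stenian; B — Cretaceous; C — Triassic; D — Cryogenian

Match each age against the start–end ranges in the excerpt: A = 1001 Ma → Stenian (1200–1000); B = 130 Ma → Cretaceous (145–66); C = 225 Ma → Triassic (251.902–201.4); D = 708 Ma → Cryogenian (720–635).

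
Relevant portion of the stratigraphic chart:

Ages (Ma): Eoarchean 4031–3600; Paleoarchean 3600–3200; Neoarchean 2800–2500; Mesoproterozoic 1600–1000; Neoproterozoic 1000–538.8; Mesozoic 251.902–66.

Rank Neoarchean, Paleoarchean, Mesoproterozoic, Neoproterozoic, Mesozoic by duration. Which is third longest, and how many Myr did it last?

Start − end for each: Neoarchean 2800 − 2500 = 300; Paleoarchean 3600 − 3200 = 400; Mesoproterozoic 1600 − 1000 = 600; Neoproterozoic 1000 − 538.8 = 461.2; Mesozoic 251.902 − 66 = 185.902.
Ranking these from longest: Mesoproterozoic > Neoproterozoic > Paleoarchean > Neoarchean > Mesozoic.
Position 3 in that ranking is Paleoarchean, which lasted 400 Myr.

Paleoarchean, 400 million years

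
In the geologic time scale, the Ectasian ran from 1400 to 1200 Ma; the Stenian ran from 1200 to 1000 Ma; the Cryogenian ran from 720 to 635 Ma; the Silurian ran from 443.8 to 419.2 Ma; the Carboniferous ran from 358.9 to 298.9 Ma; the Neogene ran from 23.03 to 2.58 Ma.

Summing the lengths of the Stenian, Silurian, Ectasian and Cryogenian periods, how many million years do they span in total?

509.6 million years

Each duration: Stenian = 200; Silurian = 24.6; Ectasian = 200; Cryogenian = 85.
Sum: 200 + 24.6 + 200 + 85 = 509.6 Myr.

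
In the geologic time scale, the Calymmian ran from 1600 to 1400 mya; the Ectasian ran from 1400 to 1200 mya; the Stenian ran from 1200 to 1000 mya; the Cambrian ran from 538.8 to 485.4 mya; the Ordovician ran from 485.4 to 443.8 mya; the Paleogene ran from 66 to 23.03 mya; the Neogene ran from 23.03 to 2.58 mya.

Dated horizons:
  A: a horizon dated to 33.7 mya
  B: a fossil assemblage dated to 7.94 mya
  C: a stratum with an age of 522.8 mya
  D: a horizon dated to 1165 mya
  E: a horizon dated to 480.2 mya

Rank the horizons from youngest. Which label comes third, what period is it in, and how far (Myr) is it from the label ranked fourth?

E, in the Ordovician; 42.6 million years to C

Smaller Ma means younger, so youngest first: B 7.94 < A 33.7 < E 480.2 < C 522.8 < D 1165.
Counting 3 along gives E (480.2 Ma); the excerpt puts that inside the Ordovician, 485.4–443.8 Ma.
Next in line is C (522.8 Ma), and 522.8 − 480.2 = 42.6 Myr.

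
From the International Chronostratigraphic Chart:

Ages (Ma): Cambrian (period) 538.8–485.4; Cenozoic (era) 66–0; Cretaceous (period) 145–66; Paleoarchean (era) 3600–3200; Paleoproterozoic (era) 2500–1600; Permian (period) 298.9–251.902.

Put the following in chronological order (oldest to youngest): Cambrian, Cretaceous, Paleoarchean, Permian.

Paleoarchean → Cambrian → Permian → Cretaceous

Read off each span (Ma): Cambrian 538.8–485.4; Cretaceous 145–66; Paleoarchean 3600–3200; Permian 298.9–251.902.
Larger Ma is older, so oldest→youngest is Paleoarchean, Cambrian, Permian, Cretaceous.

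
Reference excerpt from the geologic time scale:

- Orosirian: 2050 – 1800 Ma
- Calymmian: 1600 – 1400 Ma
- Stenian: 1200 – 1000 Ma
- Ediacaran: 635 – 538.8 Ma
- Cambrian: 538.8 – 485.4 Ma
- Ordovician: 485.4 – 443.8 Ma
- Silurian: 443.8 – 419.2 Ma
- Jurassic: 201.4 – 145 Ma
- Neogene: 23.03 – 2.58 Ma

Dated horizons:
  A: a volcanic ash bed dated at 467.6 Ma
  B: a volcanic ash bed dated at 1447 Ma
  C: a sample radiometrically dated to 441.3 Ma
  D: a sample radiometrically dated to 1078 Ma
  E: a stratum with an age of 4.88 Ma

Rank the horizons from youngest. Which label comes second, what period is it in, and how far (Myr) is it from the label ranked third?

C, in the Silurian; 26.3 million years to A

Smaller Ma means younger, so youngest first: E 4.88 < C 441.3 < A 467.6 < D 1078 < B 1447.
Counting 2 along gives C (441.3 Ma); the excerpt puts that inside the Silurian, 443.8–419.2 Ma.
Next in line is A (467.6 Ma), and 467.6 − 441.3 = 26.3 Myr.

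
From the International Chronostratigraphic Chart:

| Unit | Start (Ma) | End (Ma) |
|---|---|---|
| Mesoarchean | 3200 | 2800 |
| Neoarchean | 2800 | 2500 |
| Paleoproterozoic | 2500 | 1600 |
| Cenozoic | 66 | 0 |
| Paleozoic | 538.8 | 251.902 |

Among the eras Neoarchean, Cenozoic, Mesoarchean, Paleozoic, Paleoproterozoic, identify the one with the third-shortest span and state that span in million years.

Durations: Neoarchean 300; Cenozoic 66; Mesoarchean 400; Paleozoic 286.898; Paleoproterozoic 900 Myr.
Sorted shortest-first: Cenozoic (66), Paleozoic (286.898), Neoarchean (300), Mesoarchean (400), Paleoproterozoic (900).
The third shortest is Neoarchean at 300 Myr.

Neoarchean, 300 million years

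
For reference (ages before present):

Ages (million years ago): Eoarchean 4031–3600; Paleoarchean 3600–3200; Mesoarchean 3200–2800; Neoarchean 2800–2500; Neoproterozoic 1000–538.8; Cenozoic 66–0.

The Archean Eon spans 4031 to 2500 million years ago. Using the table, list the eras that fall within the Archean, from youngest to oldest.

Eras with both bounds inside 4031–2500 Ma: Neoarchean (2800–2500), Mesoarchean (3200–2800), Paleoarchean (3600–3200), Eoarchean (4031–3600).

Neoarchean, Mesoarchean, Paleoarchean, Eoarchean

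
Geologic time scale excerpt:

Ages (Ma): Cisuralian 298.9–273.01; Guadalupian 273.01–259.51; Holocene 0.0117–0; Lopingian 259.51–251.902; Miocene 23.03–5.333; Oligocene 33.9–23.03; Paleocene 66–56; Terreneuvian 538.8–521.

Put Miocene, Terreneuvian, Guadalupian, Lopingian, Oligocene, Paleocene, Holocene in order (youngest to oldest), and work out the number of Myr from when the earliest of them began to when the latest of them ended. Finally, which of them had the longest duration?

Holocene → Miocene → Oligocene → Paleocene → Lopingian → Guadalupian → Terreneuvian; total span 538.8 Myr; longest is Terreneuvian

Start ages (Ma): Terreneuvian 538.8, Guadalupian 273.01, Lopingian 259.51, Paleocene 66, Oligocene 33.9, Miocene 23.03, Holocene 0.0117.
Ordered youngest to oldest: Holocene, Miocene, Oligocene, Paleocene, Lopingian, Guadalupian, Terreneuvian.
Span = 538.8 − 0 = 538.8 Myr.
Durations: Terreneuvian 17.8, Miocene 17.697, Holocene 0.0117, Guadalupian 13.5, Paleocene 10, Oligocene 10.87, Lopingian 7.608 → longest is Terreneuvian (17.8 Myr).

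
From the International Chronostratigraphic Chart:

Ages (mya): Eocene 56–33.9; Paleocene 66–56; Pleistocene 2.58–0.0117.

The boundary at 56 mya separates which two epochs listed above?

The Paleocene ends at 56 mya and the Eocene begins at 56 mya, so they share that boundary.

Paleocene and Eocene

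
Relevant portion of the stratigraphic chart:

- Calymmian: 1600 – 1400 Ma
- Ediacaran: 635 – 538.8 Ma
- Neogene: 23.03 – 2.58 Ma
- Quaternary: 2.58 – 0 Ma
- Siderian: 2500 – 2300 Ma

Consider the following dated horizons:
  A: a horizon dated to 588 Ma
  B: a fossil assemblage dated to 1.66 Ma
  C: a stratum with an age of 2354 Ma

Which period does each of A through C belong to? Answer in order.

A — Ediacaran; B — Quaternary; C — Siderian

Match each age against the start–end ranges in the excerpt: A = 588 Ma → Ediacaran (635–538.8); B = 1.66 Ma → Quaternary (2.58–0); C = 2354 Ma → Siderian (2500–2300).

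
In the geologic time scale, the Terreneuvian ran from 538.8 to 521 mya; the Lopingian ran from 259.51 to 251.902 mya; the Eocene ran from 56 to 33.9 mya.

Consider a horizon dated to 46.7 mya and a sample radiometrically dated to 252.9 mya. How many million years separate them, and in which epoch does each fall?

Elapsed time: 252.9 − 46.7 = 206.2 Myr.
46.7 Ma lies within 56–33.9 Ma: Eocene.
252.9 Ma lies within 259.51–251.902 Ma: Lopingian.

206.2 million years apart; the first in the Eocene, the second in the Lopingian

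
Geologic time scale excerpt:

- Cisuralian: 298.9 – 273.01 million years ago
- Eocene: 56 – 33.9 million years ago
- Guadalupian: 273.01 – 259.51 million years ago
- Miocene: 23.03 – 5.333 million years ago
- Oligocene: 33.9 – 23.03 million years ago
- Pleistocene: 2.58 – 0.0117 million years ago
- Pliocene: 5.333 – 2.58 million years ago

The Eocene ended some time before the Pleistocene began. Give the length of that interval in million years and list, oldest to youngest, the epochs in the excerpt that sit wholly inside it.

31.32 million years; Oligocene, Miocene, Pliocene

End of Eocene = 33.9 Ma; start of Pleistocene = 2.58 Ma.
Gap = 33.9 − 2.58 = 31.32 Myr.
Epochs wholly inside 33.9–2.58 Ma: Oligocene (33.9–23.03), Miocene (23.03–5.333), Pliocene (5.333–2.58).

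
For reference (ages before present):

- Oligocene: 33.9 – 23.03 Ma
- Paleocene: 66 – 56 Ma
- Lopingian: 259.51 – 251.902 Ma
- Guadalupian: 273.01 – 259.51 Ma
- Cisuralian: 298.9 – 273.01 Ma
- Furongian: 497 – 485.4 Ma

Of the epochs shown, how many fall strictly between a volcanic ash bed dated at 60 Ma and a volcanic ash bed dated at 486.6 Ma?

486.6 Ma sits inside the Furongian (497–485.4) and 60 Ma inside the Paleocene (66–56); neither of those is wholly between the two dates.
The listed epochs lying completely between them are Cisuralian, Guadalupian, Lopingian — 3 in all.

3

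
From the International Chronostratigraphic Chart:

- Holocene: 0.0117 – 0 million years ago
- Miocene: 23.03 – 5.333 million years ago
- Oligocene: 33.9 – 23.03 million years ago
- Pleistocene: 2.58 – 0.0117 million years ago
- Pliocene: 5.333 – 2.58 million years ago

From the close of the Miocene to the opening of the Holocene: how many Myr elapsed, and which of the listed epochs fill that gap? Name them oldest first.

5.3213 million years; Pliocene, Pleistocene

End of Miocene = 5.333 Ma; start of Holocene = 0.0117 Ma.
Gap = 5.333 − 0.0117 = 5.3213 Myr.
Epochs wholly inside 5.333–0.0117 Ma: Pliocene (5.333–2.58), Pleistocene (2.58–0.0117).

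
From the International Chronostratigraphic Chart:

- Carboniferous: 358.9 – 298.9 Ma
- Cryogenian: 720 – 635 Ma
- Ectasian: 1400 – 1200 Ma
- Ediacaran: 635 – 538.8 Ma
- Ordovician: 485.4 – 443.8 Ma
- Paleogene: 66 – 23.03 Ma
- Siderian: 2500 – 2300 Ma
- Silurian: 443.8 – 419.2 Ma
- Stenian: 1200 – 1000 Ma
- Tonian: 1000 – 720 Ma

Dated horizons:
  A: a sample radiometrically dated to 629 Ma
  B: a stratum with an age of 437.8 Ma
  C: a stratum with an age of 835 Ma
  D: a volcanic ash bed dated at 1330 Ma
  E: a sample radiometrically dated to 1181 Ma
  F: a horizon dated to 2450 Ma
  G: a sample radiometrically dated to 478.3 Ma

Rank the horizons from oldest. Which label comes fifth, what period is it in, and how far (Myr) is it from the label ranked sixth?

A, in the Ediacaran; 150.7 million years to G

Sorted oldest-first by Ma: F (2450), D (1330), E (1181), C (835), A (629), G (478.3), B (437.8).
The fifth oldest is A at 629 Ma, which lies in 635–538.8 Ma: the Ediacaran.
The sixth oldest is G at 478.3 Ma; separation = |629 − 478.3| = 150.7 Myr.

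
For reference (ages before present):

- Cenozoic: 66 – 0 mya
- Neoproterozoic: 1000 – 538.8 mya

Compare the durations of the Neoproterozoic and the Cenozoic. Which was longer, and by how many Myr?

Neoproterozoic, by 395.2 million years

Neoproterozoic: 1000 − 538.8 = 461.2 Myr.
Cenozoic: 66 − 0 = 66 Myr.
Difference: 461.2 − 66 = 395.2 Myr, so the Neoproterozoic was longer.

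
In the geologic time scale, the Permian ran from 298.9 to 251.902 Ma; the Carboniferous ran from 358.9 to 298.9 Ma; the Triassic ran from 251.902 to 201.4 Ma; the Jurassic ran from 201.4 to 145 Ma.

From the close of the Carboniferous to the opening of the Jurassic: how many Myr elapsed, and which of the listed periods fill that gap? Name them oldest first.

97.5 million years; Permian, Triassic

The Carboniferous closes at 298.9 Ma and the Jurassic opens at 201.4 Ma, so the interval is 298.9 − 201.4 = 97.5 Myr.
A period fits inside if it starts at or after 298.9 Ma and ends at or before 201.4 Ma; oldest first that gives Permian, Triassic.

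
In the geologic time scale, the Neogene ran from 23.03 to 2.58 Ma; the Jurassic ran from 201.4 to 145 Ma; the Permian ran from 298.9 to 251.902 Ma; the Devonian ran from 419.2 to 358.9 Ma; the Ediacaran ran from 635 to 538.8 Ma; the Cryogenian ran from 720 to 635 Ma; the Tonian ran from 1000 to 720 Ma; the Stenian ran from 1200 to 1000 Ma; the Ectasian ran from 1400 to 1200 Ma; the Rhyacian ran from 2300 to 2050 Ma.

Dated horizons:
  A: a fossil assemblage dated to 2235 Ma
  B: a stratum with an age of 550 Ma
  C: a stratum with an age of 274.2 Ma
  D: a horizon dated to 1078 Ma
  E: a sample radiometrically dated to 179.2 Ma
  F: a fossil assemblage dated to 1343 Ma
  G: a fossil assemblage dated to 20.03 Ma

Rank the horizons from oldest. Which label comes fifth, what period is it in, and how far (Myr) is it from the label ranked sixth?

C, in the Permian; 95 million years to E

Larger Ma means older, so oldest first: A 2235 > F 1343 > D 1078 > B 550 > C 274.2 > E 179.2 > G 20.03.
Counting 5 along gives C (274.2 Ma); the excerpt puts that inside the Permian, 298.9–251.902 Ma.
Next in line is E (179.2 Ma), and 274.2 − 179.2 = 95 Myr.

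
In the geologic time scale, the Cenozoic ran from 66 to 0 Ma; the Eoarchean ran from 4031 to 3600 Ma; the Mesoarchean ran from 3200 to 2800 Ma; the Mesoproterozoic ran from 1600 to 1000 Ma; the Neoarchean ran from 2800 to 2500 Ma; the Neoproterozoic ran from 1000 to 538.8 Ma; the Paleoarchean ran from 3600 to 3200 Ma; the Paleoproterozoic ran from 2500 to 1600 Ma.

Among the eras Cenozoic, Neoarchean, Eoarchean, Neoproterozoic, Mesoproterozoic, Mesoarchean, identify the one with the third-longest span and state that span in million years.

Start − end for each: Cenozoic 66 − 0 = 66; Neoarchean 2800 − 2500 = 300; Eoarchean 4031 − 3600 = 431; Neoproterozoic 1000 − 538.8 = 461.2; Mesoproterozoic 1600 − 1000 = 600; Mesoarchean 3200 − 2800 = 400.
Ranking these from longest: Mesoproterozoic > Neoproterozoic > Eoarchean > Mesoarchean > Neoarchean > Cenozoic.
Position 3 in that ranking is Eoarchean, which lasted 431 Myr.

Eoarchean, 431 million years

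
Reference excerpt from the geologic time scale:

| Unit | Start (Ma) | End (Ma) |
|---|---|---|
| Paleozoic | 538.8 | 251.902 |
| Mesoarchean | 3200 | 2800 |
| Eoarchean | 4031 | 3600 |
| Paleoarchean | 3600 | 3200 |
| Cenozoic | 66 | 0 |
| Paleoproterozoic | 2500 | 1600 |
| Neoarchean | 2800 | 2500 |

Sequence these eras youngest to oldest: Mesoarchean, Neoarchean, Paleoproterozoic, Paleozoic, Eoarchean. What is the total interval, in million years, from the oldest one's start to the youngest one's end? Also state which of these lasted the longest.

Start ages (Ma): Eoarchean 4031, Mesoarchean 3200, Neoarchean 2800, Paleoproterozoic 2500, Paleozoic 538.8.
Ordered youngest to oldest: Paleozoic, Paleoproterozoic, Neoarchean, Mesoarchean, Eoarchean.
Span = 4031 − 251.902 = 3779.098 Myr.
Durations: Eoarchean 431, Mesoarchean 400, Paleozoic 286.898, Paleoproterozoic 900, Neoarchean 300 → longest is Paleoproterozoic (900 Myr).

Paleozoic, Paleoproterozoic, Neoarchean, Mesoarchean, Eoarchean; total span 3779.098 Myr; longest is Paleoproterozoic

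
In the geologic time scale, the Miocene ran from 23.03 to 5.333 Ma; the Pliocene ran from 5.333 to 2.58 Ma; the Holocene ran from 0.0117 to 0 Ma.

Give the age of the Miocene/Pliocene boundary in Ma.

The Miocene ends and the Pliocene begins at 5.333 Ma.

5.333 Ma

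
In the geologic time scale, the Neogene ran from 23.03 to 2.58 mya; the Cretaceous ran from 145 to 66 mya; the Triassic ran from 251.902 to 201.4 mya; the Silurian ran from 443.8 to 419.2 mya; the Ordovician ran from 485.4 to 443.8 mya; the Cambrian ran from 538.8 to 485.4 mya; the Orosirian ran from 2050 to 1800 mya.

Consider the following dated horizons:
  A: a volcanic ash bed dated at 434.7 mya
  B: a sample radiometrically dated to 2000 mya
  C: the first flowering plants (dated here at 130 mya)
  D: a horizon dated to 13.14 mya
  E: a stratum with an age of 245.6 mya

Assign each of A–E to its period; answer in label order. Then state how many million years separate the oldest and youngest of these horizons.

A: 434.7 Ma lies in 443.8–419.2 Ma, so Silurian.
B: 2000 Ma lies in 2050–1800 Ma, so Orosirian.
C: 130 Ma lies in 145–66 Ma, so Cretaceous.
D: 13.14 Ma lies in 23.03–2.58 Ma, so Neogene.
E: 245.6 Ma lies in 251.902–201.4 Ma, so Triassic.
Oldest = 2000 Ma, youngest = 13.14 Ma → span 1986.86 Myr.

A — Silurian; B — Orosirian; C — Cretaceous; D — Neogene; E — Triassic; span 1986.86 million years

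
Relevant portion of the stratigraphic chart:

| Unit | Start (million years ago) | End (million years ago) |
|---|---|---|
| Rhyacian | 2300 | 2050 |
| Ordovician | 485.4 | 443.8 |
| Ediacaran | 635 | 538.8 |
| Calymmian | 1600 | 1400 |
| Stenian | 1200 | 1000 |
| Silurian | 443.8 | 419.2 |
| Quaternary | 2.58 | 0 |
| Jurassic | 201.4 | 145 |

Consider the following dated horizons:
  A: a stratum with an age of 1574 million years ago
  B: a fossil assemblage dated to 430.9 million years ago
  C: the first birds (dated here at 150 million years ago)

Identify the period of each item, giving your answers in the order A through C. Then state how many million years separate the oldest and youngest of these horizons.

A — Calymmian; B — Silurian; C — Jurassic; span 1424 million years

Match each age against the start–end ranges in the excerpt: A = 1574 Ma → Calymmian (1600–1400); B = 430.9 Ma → Silurian (443.8–419.2); C = 150 Ma → Jurassic (201.4–145).
The largest age is 1574 Ma and the smallest is 150 Ma; their difference is 1424 Myr.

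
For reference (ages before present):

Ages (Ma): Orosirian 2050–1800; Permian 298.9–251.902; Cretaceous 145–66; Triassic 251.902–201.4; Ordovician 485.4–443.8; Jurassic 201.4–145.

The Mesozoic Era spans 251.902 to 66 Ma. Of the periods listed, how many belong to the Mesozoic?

3

Periods inside 251.902–66 Ma: Triassic, Jurassic, Cretaceous — 3 in total.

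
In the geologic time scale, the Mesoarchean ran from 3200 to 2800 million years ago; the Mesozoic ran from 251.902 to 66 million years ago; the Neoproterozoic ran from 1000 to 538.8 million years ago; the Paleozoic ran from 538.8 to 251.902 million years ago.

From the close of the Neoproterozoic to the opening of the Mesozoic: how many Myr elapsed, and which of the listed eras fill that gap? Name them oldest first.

The Neoproterozoic closes at 538.8 Ma and the Mesozoic opens at 251.902 Ma, so the interval is 538.8 − 251.902 = 286.898 Myr.
An era fits inside if it starts at or after 538.8 Ma and ends at or before 251.902 Ma; oldest first that gives Paleozoic.

286.898 million years; Paleozoic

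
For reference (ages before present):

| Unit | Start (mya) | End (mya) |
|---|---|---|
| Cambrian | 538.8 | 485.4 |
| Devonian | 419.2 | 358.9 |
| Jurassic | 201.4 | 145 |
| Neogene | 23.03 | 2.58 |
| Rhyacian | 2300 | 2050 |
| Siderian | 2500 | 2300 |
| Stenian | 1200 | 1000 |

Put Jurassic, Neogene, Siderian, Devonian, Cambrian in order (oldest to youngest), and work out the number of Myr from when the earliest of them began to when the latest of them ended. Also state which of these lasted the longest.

Siderian, Cambrian, Devonian, Jurassic, Neogene; total span 2497.42 Myr; longest is Siderian

From the excerpt: Jurassic 201.4–145; Neogene 23.03–2.58; Siderian 2500–2300; Devonian 419.2–358.9; Cambrian 538.8–485.4 (Ma).
Larger Ma is earlier, so the oldest is Siderian and the youngest is Neogene; oldest to youngest: Siderian, Cambrian, Devonian, Jurassic, Neogene.
Oldest start 2500 minus youngest end 2.58 gives 2497.42 Myr overall.
Individual lengths (start − end): Siderian 200; Neogene 20.45; Jurassic 56.4; Cambrian 53.4; Devonian 60.3. The largest is Siderian at 200 Myr.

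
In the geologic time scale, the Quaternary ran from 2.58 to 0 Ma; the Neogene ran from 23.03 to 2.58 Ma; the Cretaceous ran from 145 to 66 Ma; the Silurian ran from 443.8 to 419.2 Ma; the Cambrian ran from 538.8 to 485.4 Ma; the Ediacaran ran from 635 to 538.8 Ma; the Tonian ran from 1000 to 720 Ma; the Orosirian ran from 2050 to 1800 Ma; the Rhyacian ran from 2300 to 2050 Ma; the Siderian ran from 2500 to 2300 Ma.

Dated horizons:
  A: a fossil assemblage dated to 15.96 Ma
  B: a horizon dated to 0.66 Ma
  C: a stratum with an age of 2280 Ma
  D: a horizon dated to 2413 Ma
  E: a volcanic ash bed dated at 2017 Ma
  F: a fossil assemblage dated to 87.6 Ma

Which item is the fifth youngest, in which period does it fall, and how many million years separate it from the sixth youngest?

Sorted youngest-first by Ma: B (0.66), A (15.96), F (87.6), E (2017), C (2280), D (2413).
The fifth youngest is C at 2280 Ma, which lies in 2300–2050 Ma: the Rhyacian.
The sixth youngest is D at 2413 Ma; separation = |2280 − 2413| = 133 Myr.

C, in the Rhyacian; 133 million years to D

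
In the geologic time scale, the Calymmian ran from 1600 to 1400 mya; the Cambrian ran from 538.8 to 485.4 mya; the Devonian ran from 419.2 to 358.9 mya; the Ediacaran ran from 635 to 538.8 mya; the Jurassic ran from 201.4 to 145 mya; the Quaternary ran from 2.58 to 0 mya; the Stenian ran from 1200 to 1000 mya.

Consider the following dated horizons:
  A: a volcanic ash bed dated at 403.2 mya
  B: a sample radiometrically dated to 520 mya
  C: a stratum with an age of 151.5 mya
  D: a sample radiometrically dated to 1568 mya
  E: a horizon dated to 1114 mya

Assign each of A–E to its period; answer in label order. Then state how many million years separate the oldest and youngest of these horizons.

A — Devonian; B — Cambrian; C — Jurassic; D — Calymmian; E — Stenian; span 1416.5 million years

Match each age against the start–end ranges in the excerpt: A = 403.2 Ma → Devonian (419.2–358.9); B = 520 Ma → Cambrian (538.8–485.4); C = 151.5 Ma → Jurassic (201.4–145); D = 1568 Ma → Calymmian (1600–1400); E = 1114 Ma → Stenian (1200–1000).
The largest age is 1568 Ma and the smallest is 151.5 Ma; their difference is 1416.5 Myr.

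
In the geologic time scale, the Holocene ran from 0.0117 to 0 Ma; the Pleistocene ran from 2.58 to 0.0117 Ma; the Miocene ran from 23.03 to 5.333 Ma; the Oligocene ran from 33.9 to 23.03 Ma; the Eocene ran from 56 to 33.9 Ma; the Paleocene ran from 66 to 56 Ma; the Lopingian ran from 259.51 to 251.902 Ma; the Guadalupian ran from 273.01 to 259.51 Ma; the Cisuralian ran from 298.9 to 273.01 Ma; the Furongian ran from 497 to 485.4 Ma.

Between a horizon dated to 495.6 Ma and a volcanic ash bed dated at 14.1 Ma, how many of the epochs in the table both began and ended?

6

495.6 Ma sits inside the Furongian (497–485.4) and 14.1 Ma inside the Miocene (23.03–5.333); neither of those is wholly between the two dates.
The listed epochs lying completely between them are Cisuralian, Guadalupian, Lopingian, Paleocene, Eocene, Oligocene — 6 in all.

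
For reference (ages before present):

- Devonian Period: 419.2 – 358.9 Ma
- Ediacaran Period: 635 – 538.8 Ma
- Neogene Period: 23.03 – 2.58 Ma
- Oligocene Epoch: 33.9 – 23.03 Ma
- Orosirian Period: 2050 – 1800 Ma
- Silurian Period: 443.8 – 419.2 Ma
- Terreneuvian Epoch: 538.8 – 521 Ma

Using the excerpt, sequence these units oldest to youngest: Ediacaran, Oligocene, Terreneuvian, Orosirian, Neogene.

Orosirian, then Ediacaran, then Terreneuvian, then Oligocene, then Neogene

Sorting by start age (descending Ma, since larger Ma = older): Orosirian began 2050, Ediacaran began 635, Terreneuvian began 538.8, Oligocene began 33.9, Neogene began 23.03.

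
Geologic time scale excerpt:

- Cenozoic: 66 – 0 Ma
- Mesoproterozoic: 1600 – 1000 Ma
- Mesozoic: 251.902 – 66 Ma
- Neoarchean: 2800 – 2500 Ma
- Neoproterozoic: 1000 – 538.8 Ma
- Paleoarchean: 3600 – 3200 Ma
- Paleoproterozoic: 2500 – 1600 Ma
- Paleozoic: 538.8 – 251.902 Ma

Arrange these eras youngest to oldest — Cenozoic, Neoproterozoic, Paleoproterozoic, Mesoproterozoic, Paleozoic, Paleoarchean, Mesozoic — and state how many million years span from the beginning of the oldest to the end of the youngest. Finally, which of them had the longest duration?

Start ages (Ma): Paleoarchean 3600, Paleoproterozoic 2500, Mesoproterozoic 1600, Neoproterozoic 1000, Paleozoic 538.8, Mesozoic 251.902, Cenozoic 66.
Ordered youngest to oldest: Cenozoic, Mesozoic, Paleozoic, Neoproterozoic, Mesoproterozoic, Paleoproterozoic, Paleoarchean.
Span = 3600 − 0 = 3600 Myr.
Durations: Mesoproterozoic 600, Paleoarchean 400, Neoproterozoic 461.2, Paleoproterozoic 900, Mesozoic 185.902, Paleozoic 286.898, Cenozoic 66 → longest is Paleoproterozoic (900 Myr).

Cenozoic → Mesozoic → Paleozoic → Neoproterozoic → Mesoproterozoic → Paleoproterozoic → Paleoarchean; total span 3600 Myr; longest is Paleoproterozoic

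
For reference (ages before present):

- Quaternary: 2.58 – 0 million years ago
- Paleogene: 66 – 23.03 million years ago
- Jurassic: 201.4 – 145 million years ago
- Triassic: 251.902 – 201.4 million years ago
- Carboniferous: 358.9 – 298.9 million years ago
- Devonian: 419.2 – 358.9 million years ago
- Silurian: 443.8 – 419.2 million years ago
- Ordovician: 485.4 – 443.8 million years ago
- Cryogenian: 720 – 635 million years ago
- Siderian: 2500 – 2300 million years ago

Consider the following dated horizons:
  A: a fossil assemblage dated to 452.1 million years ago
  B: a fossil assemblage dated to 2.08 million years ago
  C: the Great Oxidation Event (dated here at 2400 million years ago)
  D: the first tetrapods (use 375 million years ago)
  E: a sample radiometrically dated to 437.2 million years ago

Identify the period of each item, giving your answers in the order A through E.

Match each age against the start–end ranges in the excerpt: A = 452.1 Ma → Ordovician (485.4–443.8); B = 2.08 Ma → Quaternary (2.58–0); C = 2400 Ma → Siderian (2500–2300); D = 375 Ma → Devonian (419.2–358.9); E = 437.2 Ma → Silurian (443.8–419.2).

A — Ordovician; B — Quaternary; C — Siderian; D — Devonian; E — Silurian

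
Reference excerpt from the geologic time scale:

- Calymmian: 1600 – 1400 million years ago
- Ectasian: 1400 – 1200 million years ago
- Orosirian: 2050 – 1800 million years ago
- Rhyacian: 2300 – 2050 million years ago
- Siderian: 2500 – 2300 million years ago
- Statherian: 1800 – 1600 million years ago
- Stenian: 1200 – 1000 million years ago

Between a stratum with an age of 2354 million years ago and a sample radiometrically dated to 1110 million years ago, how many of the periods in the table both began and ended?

5

The older date is 2354 Ma and the younger is 1110 Ma.
Periods with start < 2354 and end > 1110 Ma: Rhyacian (2300–2050), Orosirian (2050–1800), Statherian (1800–1600), Calymmian (1600–1400), Ectasian (1400–1200).
That is 5 complete periods.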